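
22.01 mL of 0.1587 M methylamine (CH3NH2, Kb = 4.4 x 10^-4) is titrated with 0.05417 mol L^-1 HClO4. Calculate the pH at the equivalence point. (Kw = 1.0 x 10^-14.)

n(CH3NH2) = 0.1587 x 0.02201 = 0.003493 mol; V(HClO4) at equivalence = 0.003493/0.05417 = 0.06448 L.
At equivalence the base is fully converted to CH3NH3+; total volume = 0.08649 L, so [CH3NH3+] = 0.003493/0.08649 = 0.04039 M.
Ka(CH3NH3+) = Kw/Kb = 1.0e-14 / 4.4 x 10^-4 = 2.27e-11.
[H^+] = sqrt(Ka x [CH3NH3+]) = sqrt(2.27e-11 x 0.04039) = 9.58e-7 M.
pH = -log(9.58e-7) = 6.02.

6.02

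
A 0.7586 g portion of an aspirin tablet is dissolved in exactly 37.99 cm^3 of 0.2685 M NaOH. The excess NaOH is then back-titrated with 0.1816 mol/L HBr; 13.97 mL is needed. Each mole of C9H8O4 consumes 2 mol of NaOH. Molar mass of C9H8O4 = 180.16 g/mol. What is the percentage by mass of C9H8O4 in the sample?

Total n(NaOH) added = 0.2685 x 0.03799 = 0.01020 mol.
n(HBr) used = 0.1816 x 0.01397 = 0.002537 mol, which equals the excess n(NaOH).
So n(NaOH) consumed by the sample = 0.01020 - 0.002537 = 0.007663 mol.
n(C9H8O4) = 0.007663 / 2 = 0.003832 mol.
mass C9H8O4 = 0.003832 x 180.16 = 0.6903 g, so %C9H8O4 = 0.6903/0.7586 x 100 = 91.0%.

91.0%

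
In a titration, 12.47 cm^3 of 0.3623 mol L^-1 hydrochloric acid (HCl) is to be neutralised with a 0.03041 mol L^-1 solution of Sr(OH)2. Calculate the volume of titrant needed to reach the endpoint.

74.3 mL

n(HCl) = 0.3623 mol/L x 0.01247 L = 0.004518 mol.
The neutralisation is 2 HCl : 1 Sr(OH)2, so n(Sr(OH)2) = 0.004518 x 1/2 = 0.002259 mol.
V(Sr(OH)2) = 0.002259 / 0.03041 = 0.07428 L = 74.3 mL.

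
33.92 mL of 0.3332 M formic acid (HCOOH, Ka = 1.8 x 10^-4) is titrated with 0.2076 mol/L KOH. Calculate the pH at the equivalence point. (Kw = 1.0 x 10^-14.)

8.43

n(HCOOH) = 0.3332 x 0.03392 = 0.01130 mol; V(KOH) at equivalence = 0.01130/0.2076 = 0.05444 L.
At equivalence all the acid is converted to HCOO-; total volume = 0.03392 + 0.05444 = 0.08836 L, so [HCOO-] = 0.01130/0.08836 = 0.1279 M.
Kb = Kw/Ka = 1.0e-14 / 1.8 x 10^-4 = 5.56e-11.
[OH^-] = sqrt(Kb x [HCOO-]) = sqrt(5.56e-11 x 0.1279) = 2.67e-6 M.
pOH = 5.57, so pH = 14.00 - 5.57 = 8.43.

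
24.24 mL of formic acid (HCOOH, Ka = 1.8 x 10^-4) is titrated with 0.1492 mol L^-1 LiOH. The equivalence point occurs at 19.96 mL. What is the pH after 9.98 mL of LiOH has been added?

9.98 mL is exactly half the equivalence volume (19.96/2), i.e. the half-equivalence point.
There, n(HA) = n(A^-), so pH = pKa = -log(1.8 x 10^-4) = 3.74.

3.74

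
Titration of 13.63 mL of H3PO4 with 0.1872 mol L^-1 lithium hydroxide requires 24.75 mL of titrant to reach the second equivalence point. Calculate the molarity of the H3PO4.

n(LiOH) = 0.1872 x 0.02475 = 0.004633 mol.
At the second equivalence point, 2 mol OH^- react per mol H3PO4, so n(H3PO4) = 0.004633 / 2 = 0.002317 mol.
[H3PO4] = 0.002317 / 0.01363 L = 0.170 M.

0.170 M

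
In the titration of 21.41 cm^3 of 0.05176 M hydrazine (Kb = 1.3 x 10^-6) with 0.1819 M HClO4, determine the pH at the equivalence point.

4.75

n(N2H4) = 0.05176 x 0.02141 = 0.001108 mol; V(HClO4) at equivalence = 0.001108/0.1819 = 0.006092 L.
At equivalence the base is fully converted to N2H5+; total volume = 0.02750 L, so [N2H5+] = 0.001108/0.02750 = 0.04029 M.
Ka(N2H5+) = Kw/Kb = 1.0e-14 / 1.3 x 10^-6 = 7.69e-9.
[H^+] = sqrt(Ka x [N2H5+]) = sqrt(7.69e-9 x 0.04029) = 1.76e-5 M.
pH = -log(1.76e-5) = 4.75.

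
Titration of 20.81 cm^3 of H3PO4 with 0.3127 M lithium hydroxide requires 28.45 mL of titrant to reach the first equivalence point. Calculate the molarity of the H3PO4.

0.428 M

n(LiOH) = 0.3127 x 0.02845 = 0.008896 mol.
At the first equivalence point, 1 mol OH^- react per mol H3PO4, so n(H3PO4) = 0.008896 / 1 = 0.008896 mol.
[H3PO4] = 0.008896 / 0.02081 L = 0.428 M.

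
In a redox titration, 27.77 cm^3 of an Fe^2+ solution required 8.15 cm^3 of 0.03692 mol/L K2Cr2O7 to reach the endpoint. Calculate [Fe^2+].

0.0650 M

n(K2Cr2O7) = 0.03692 x 0.008150 = 0.0003009 mol.
From the balanced equation, 1 mol K2Cr2O7 reacts with 6 mol Fe^2+, so n(Fe^2+) = 0.0003009 x 6/1 = 0.001805 mol.
[Fe^2+] = 0.001805 / 0.02777 L = 0.0650 M.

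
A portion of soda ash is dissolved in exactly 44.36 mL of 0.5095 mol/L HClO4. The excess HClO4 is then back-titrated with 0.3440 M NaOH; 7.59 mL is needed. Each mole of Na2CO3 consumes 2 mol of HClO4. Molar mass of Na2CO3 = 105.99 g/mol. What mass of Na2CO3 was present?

Total n(HClO4) added = 0.5095 x 0.04436 = 0.02260 mol.
n(NaOH) used = 0.3440 x 0.007590 = 0.002611 mol, which equals the excess n(HClO4).
So n(HClO4) consumed by the sample = 0.02260 - 0.002611 = 0.01999 mol.
n(Na2CO3) = 0.01999 / 2 = 0.009995 mol.
mass = 0.009995 mol x 105.99 g/mol = 1.06 g.

1.06 g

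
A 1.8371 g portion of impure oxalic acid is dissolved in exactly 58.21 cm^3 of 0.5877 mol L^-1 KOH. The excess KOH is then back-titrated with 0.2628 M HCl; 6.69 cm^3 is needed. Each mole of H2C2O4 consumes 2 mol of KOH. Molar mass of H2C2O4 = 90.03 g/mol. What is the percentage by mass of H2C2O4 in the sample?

79.5%

Total n(KOH) added = 0.5877 x 0.05821 = 0.03421 mol.
n(HCl) used = 0.2628 x 0.006690 = 0.001758 mol, which equals the excess n(KOH).
So n(KOH) consumed by the sample = 0.03421 - 0.001758 = 0.03245 mol.
n(H2C2O4) = 0.03245 / 2 = 0.01623 mol.
mass H2C2O4 = 0.01623 x 90.03 = 1.461 g, so %H2C2O4 = 1.461/1.8371 x 100 = 79.5%.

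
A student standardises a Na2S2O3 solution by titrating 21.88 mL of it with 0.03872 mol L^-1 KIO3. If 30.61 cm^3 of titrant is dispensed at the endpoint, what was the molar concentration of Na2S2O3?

0.325 M

n(KIO3) = 0.03872 x 0.03061 = 0.001185 mol.
From the balanced equation, 1 mol KIO3 reacts with 6 mol Na2S2O3, so n(Na2S2O3) = 0.001185 x 6/1 = 0.007111 mol.
[Na2S2O3] = 0.007111 / 0.02188 L = 0.325 M.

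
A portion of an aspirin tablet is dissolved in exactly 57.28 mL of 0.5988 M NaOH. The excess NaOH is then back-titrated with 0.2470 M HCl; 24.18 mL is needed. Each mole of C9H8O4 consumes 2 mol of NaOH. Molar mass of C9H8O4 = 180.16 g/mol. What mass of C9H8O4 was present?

2.55 g

Total n(NaOH) added = 0.5988 x 0.05728 = 0.03430 mol.
n(HCl) used = 0.2470 x 0.02418 = 0.005972 mol, which equals the excess n(NaOH).
So n(NaOH) consumed by the sample = 0.03430 - 0.005972 = 0.02833 mol.
n(C9H8O4) = 0.02833 / 2 = 0.01416 mol.
mass = 0.01416 mol x 180.16 g/mol = 2.55 g.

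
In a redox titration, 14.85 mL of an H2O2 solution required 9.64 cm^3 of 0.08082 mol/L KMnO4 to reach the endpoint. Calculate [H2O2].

n(KMnO4) = 0.08082 x 0.009640 = 0.0007791 mol.
From the balanced equation, 2 mol KMnO4 reacts with 5 mol H2O2, so n(H2O2) = 0.0007791 x 5/2 = 0.001948 mol.
[H2O2] = 0.001948 / 0.01485 L = 0.131 M.

0.131 M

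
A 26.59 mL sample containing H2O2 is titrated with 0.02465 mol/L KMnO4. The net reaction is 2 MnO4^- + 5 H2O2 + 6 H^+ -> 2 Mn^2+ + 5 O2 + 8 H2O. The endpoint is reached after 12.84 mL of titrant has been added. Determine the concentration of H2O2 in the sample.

n(KMnO4) = 0.02465 x 0.01284 = 0.0003165 mol.
From the balanced equation, 2 mol KMnO4 reacts with 5 mol H2O2, so n(H2O2) = 0.0003165 x 5/2 = 0.0007913 mol.
[H2O2] = 0.0007913 / 0.02659 L = 0.0298 M.

0.0298 M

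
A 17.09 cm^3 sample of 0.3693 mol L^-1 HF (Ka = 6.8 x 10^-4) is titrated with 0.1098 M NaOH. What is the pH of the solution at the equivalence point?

8.05

n(HF) = 0.3693 x 0.01709 = 0.006311 mol; V(NaOH) at equivalence = 0.006311/0.1098 = 0.05748 L.
At equivalence all the acid is converted to F-; total volume = 0.01709 + 0.05748 = 0.07457 L, so [F-] = 0.006311/0.07457 = 0.08464 M.
Kb = Kw/Ka = 1.0e-14 / 6.8 x 10^-4 = 1.47e-11.
[OH^-] = sqrt(Kb x [F-]) = sqrt(1.47e-11 x 0.08464) = 1.12e-6 M.
pOH = 5.95, so pH = 14.00 - 5.95 = 8.05.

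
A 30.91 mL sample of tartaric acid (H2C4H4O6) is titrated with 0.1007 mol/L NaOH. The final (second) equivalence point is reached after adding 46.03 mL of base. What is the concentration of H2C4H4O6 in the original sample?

n(NaOH) = 0.1007 x 0.04603 = 0.004635 mol.
At the final (second) equivalence point, 2 mol OH^- react per mol H2C4H4O6, so n(H2C4H4O6) = 0.004635 / 2 = 0.002318 mol.
[H2C4H4O6] = 0.002318 / 0.03091 L = 0.0750 M.

0.0750 M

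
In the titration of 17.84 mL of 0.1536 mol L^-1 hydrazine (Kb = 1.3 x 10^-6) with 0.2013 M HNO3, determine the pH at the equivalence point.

n(N2H4) = 0.1536 x 0.01784 = 0.002740 mol; V(HNO3) at equivalence = 0.002740/0.2013 = 0.01361 L.
At equivalence the base is fully converted to N2H5+; total volume = 0.03145 L, so [N2H5+] = 0.002740/0.03145 = 0.08712 M.
Ka(N2H5+) = Kw/Kb = 1.0e-14 / 1.3 x 10^-6 = 7.69e-9.
[H^+] = sqrt(Ka x [N2H5+]) = sqrt(7.69e-9 x 0.08712) = 2.59e-5 M.
pH = -log(2.59e-5) = 4.59.

4.59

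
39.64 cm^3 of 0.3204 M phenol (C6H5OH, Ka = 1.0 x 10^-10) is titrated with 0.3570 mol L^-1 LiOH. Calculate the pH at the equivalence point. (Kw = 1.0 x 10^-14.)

11.61

n(C6H5OH) = 0.3204 x 0.03964 = 0.01270 mol; V(LiOH) at equivalence = 0.01270/0.3570 = 0.03558 L.
At equivalence all the acid is converted to C6H5O-; total volume = 0.03964 + 0.03558 = 0.07522 L, so [C6H5O-] = 0.01270/0.07522 = 0.1689 M.
Kb = Kw/Ka = 1.0e-14 / 1.0 x 10^-10 = 0.000100.
[OH^-] = sqrt(Kb x [C6H5O-]) = sqrt(0.000100 x 0.1689) = 0.00411 M.
pOH = 2.39, so pH = 14.00 - 2.39 = 11.61.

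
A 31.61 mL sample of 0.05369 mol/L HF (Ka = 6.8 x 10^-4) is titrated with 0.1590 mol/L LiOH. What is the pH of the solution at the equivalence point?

7.89

n(HF) = 0.05369 x 0.03161 = 0.001697 mol; V(LiOH) at equivalence = 0.001697/0.1590 = 0.01067 L.
At equivalence all the acid is converted to F-; total volume = 0.03161 + 0.01067 = 0.04228 L, so [F-] = 0.001697/0.04228 = 0.04014 M.
Kb = Kw/Ka = 1.0e-14 / 6.8 x 10^-4 = 1.47e-11.
[OH^-] = sqrt(Kb x [F-]) = sqrt(1.47e-11 x 0.04014) = 7.68e-7 M.
pOH = 6.11, so pH = 14.00 - 6.11 = 7.89.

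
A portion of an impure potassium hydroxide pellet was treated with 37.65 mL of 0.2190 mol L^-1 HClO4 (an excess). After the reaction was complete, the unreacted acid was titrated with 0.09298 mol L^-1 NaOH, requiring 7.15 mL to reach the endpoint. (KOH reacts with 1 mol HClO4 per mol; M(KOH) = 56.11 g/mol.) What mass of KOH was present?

0.425 g

Total n(HClO4) added = 0.2190 x 0.03765 = 0.008245 mol.
n(NaOH) used = 0.09298 x 0.007150 = 0.0006648 mol, which equals the excess n(HClO4).
So n(HClO4) consumed by the sample = 0.008245 - 0.0006648 = 0.007581 mol.
n(KOH) = 0.007581 / 1 = 0.007581 mol.
mass = 0.007581 mol x 56.11 g/mol = 0.425 g.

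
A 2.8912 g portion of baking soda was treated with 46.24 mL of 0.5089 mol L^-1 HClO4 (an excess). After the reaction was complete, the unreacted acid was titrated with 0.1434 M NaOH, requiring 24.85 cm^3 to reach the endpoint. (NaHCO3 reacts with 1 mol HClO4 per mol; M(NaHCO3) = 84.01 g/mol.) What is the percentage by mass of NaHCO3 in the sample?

Total n(HClO4) added = 0.5089 x 0.04624 = 0.02353 mol.
n(NaOH) used = 0.1434 x 0.02485 = 0.003563 mol, which equals the excess n(HClO4).
So n(HClO4) consumed by the sample = 0.02353 - 0.003563 = 0.01997 mol.
n(NaHCO3) = 0.01997 / 1 = 0.01997 mol.
mass NaHCO3 = 0.01997 x 84.01 = 1.678 g, so %NaHCO3 = 1.678/2.8912 x 100 = 58.0%.

58.0%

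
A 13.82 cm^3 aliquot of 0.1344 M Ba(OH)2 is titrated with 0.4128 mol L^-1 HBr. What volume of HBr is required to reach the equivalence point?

9.00 mL

n(Ba(OH)2) = 0.1344 mol/L x 0.01382 L = 0.001857 mol.
The neutralisation is 1 Ba(OH)2 : 2 HBr, so n(HBr) = 0.001857 x 2/1 = 0.003715 mol.
V(HBr) = 0.003715 / 0.4128 = 0.008999 L = 9.00 mL.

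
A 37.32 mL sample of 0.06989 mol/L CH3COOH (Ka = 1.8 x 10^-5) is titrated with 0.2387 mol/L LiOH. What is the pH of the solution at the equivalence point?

8.74

n(CH3COOH) = 0.06989 x 0.03732 = 0.002608 mol; V(LiOH) at equivalence = 0.002608/0.2387 = 0.01093 L.
At equivalence all the acid is converted to CH3COO-; total volume = 0.03732 + 0.01093 = 0.04825 L, so [CH3COO-] = 0.002608/0.04825 = 0.05406 M.
Kb = Kw/Ka = 1.0e-14 / 1.8 x 10^-5 = 5.56e-10.
[OH^-] = sqrt(Kb x [CH3COO-]) = sqrt(5.56e-10 x 0.05406) = 5.48e-6 M.
pOH = 5.26, so pH = 14.00 - 5.26 = 8.74.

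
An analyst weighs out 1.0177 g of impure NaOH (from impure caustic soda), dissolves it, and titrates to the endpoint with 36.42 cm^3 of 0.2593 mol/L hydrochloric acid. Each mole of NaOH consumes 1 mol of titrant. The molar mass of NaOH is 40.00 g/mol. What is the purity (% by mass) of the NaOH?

37.1%

n(HCl) = 0.2593 x 0.03642 = 0.009444 mol.
n(NaOH) = 0.009444 / 1 = 0.009444 mol.
mass of NaOH = 0.009444 x 40.00 = 0.3777 g.
% purity = 0.3777 / 1.0177 x 100 = 37.1%.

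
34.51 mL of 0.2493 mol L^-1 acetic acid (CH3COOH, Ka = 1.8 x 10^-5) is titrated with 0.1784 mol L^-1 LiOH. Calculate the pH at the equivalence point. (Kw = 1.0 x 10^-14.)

8.88

n(CH3COOH) = 0.2493 x 0.03451 = 0.008603 mol; V(LiOH) at equivalence = 0.008603/0.1784 = 0.04823 L.
At equivalence all the acid is converted to CH3COO-; total volume = 0.03451 + 0.04823 = 0.08274 L, so [CH3COO-] = 0.008603/0.08274 = 0.1040 M.
Kb = Kw/Ka = 1.0e-14 / 1.8 x 10^-5 = 5.56e-10.
[OH^-] = sqrt(Kb x [CH3COO-]) = sqrt(5.56e-10 x 0.1040) = 7.60e-6 M.
pOH = 5.12, so pH = 14.00 - 5.12 = 8.88.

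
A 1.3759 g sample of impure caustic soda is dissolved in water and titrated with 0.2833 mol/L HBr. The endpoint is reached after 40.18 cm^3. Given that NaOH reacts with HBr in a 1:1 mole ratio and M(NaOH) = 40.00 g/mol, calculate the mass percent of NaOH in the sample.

33.1%

n(HBr) = 0.2833 x 0.04018 = 0.01138 mol.
n(NaOH) = 0.01138 / 1 = 0.01138 mol.
mass of NaOH = 0.01138 x 40.00 = 0.4553 g.
% purity = 0.4553 / 1.3759 x 100 = 33.1%.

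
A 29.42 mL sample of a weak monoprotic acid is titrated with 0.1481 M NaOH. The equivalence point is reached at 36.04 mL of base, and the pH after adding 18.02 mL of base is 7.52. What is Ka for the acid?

3.0 x 10^-8

18.02 mL is half of the equivalence volume, so this is the half-equivalence point where [HA] = [A^-].
At half-equivalence pH = pKa, so pKa = 7.52.
Ka = 10^(-7.52) = 3.0 x 10^-8.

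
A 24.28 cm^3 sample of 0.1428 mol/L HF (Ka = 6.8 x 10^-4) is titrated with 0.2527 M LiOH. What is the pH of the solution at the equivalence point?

n(HF) = 0.1428 x 0.02428 = 0.003467 mol; V(LiOH) at equivalence = 0.003467/0.2527 = 0.01372 L.
At equivalence all the acid is converted to F-; total volume = 0.02428 + 0.01372 = 0.03800 L, so [F-] = 0.003467/0.03800 = 0.09124 M.
Kb = Kw/Ka = 1.0e-14 / 6.8 x 10^-4 = 1.47e-11.
[OH^-] = sqrt(Kb x [F-]) = sqrt(1.47e-11 x 0.09124) = 1.16e-6 M.
pOH = 5.94, so pH = 14.00 - 5.94 = 8.06.

8.06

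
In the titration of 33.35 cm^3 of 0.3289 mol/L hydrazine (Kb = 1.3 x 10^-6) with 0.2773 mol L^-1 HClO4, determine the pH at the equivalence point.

4.47

n(N2H4) = 0.3289 x 0.03335 = 0.01097 mol; V(HClO4) at equivalence = 0.01097/0.2773 = 0.03956 L.
At equivalence the base is fully converted to N2H5+; total volume = 0.07291 L, so [N2H5+] = 0.01097/0.07291 = 0.1505 M.
Ka(N2H5+) = Kw/Kb = 1.0e-14 / 1.3 x 10^-6 = 7.69e-9.
[H^+] = sqrt(Ka x [N2H5+]) = sqrt(7.69e-9 x 0.1505) = 3.40e-5 M.
pH = -log(3.40e-5) = 4.47.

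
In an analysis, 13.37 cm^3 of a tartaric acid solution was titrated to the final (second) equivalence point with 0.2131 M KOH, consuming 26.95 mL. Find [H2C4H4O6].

0.215 M

n(KOH) = 0.2131 x 0.02695 = 0.005743 mol.
At the final (second) equivalence point, 2 mol OH^- react per mol H2C4H4O6, so n(H2C4H4O6) = 0.005743 / 2 = 0.002872 mol.
[H2C4H4O6] = 0.002872 / 0.01337 L = 0.215 M.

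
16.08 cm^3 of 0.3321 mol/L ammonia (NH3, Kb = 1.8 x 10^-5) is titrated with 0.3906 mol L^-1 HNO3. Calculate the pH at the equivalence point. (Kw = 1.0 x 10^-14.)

n(NH3) = 0.3321 x 0.01608 = 0.005340 mol; V(HNO3) at equivalence = 0.005340/0.3906 = 0.01367 L.
At equivalence the base is fully converted to NH4+; total volume = 0.02975 L, so [NH4+] = 0.005340/0.02975 = 0.1795 M.
Ka(NH4+) = Kw/Kb = 1.0e-14 / 1.8 x 10^-5 = 5.56e-10.
[H^+] = sqrt(Ka x [NH4+]) = sqrt(5.56e-10 x 0.1795) = 9.99e-6 M.
pH = -log(9.99e-6) = 5.00.

5.00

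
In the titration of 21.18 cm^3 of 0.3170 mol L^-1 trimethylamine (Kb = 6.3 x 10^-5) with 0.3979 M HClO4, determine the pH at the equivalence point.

5.28

n((CH3)3N) = 0.3170 x 0.02118 = 0.006714 mol; V(HClO4) at equivalence = 0.006714/0.3979 = 0.01687 L.
At equivalence the base is fully converted to (CH3)3NH+; total volume = 0.03805 L, so [(CH3)3NH+] = 0.006714/0.03805 = 0.1764 M.
Ka((CH3)3NH+) = Kw/Kb = 1.0e-14 / 6.3 x 10^-5 = 1.59e-10.
[H^+] = sqrt(Ka x [(CH3)3NH+]) = sqrt(1.59e-10 x 0.1764) = 5.29e-6 M.
pH = -log(5.29e-6) = 5.28.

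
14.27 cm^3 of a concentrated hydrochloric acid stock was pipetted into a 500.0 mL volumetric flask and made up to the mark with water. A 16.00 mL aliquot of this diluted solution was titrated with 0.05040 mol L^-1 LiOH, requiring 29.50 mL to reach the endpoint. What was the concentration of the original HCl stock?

3.26 M

n(LiOH) = 0.05040 x 0.02950 = 0.001487 mol.
n(HCl) in the aliquot = 0.001487 mol.
[diluted HCl] = 0.001487 / 0.01600 = 0.09293 M.
Dilution factor = 500.0/14.27 = 35.04, so [stock] = 0.09293 x 35.04 = 3.26 M.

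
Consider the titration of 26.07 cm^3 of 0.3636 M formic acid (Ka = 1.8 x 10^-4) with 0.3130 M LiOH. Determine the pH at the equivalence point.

8.49

n(HCOOH) = 0.3636 x 0.02607 = 0.009479 mol; V(LiOH) at equivalence = 0.009479/0.3130 = 0.03028 L.
At equivalence all the acid is converted to HCOO-; total volume = 0.02607 + 0.03028 = 0.05635 L, so [HCOO-] = 0.009479/0.05635 = 0.1682 M.
Kb = Kw/Ka = 1.0e-14 / 1.8 x 10^-4 = 5.56e-11.
[OH^-] = sqrt(Kb x [HCOO-]) = sqrt(5.56e-11 x 0.1682) = 3.06e-6 M.
pOH = 5.51, so pH = 14.00 - 5.51 = 8.49.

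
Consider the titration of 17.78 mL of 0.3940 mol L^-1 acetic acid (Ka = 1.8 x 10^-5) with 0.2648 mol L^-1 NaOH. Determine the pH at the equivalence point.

n(CH3COOH) = 0.3940 x 0.01778 = 0.007005 mol; V(NaOH) at equivalence = 0.007005/0.2648 = 0.02646 L.
At equivalence all the acid is converted to CH3COO-; total volume = 0.01778 + 0.02646 = 0.04424 L, so [CH3COO-] = 0.007005/0.04424 = 0.1584 M.
Kb = Kw/Ka = 1.0e-14 / 1.8 x 10^-5 = 5.56e-10.
[OH^-] = sqrt(Kb x [CH3COO-]) = sqrt(5.56e-10 x 0.1584) = 9.38e-6 M.
pOH = 5.03, so pH = 14.00 - 5.03 = 8.97.

8.97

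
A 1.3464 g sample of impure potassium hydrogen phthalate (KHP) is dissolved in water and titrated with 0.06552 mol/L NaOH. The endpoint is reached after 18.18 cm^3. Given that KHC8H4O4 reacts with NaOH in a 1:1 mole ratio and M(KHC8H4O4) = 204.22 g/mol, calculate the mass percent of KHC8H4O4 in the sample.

n(NaOH) = 0.06552 x 0.01818 = 0.001191 mol.
n(KHC8H4O4) = 0.001191 / 1 = 0.001191 mol.
mass of KHC8H4O4 = 0.001191 x 204.22 = 0.2433 g.
% purity = 0.2433 / 1.3464 x 100 = 18.1%.

18.1%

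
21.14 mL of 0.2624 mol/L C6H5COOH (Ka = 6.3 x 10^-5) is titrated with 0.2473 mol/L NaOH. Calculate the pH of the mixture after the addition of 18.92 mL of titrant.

Initial n(C6H5COOH) = 0.2624 x 0.02114 = 0.005547 mol.
n(NaOH) added = 0.2473 x 0.01892 = 0.004679 mol, converting that many moles of C6H5COOH to C6H5COO-.
Remaining n(C6H5COOH) = 0.0008682 mol; n(C6H5COO-) = 0.004679 mol.
By Henderson-Hasselbalch, pH = pKa + log([A^-]/[HA]) = 4.20 + log(0.004679/0.0008682) = 4.20 + (+0.73) = 4.93.

4.93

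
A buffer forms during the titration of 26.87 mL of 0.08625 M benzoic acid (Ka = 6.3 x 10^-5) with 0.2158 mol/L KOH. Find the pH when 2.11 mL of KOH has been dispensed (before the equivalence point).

3.59

Initial n(C6H5COOH) = 0.08625 x 0.02687 = 0.002318 mol.
n(KOH) added = 0.2158 x 0.002110 = 0.0004553 mol, converting that many moles of C6H5COOH to C6H5COO-.
Remaining n(C6H5COOH) = 0.001862 mol; n(C6H5COO-) = 0.0004553 mol.
By Henderson-Hasselbalch, pH = pKa + log([A^-]/[HA]) = 4.20 + log(0.0004553/0.001862) = 4.20 + (-0.61) = 3.59.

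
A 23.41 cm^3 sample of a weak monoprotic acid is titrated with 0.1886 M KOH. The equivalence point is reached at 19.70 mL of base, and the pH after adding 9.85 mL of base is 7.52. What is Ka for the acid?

9.85 mL is half of the equivalence volume, so this is the half-equivalence point where [HA] = [A^-].
At half-equivalence pH = pKa, so pKa = 7.52.
Ka = 10^(-7.52) = 3.0 x 10^-8.

3.0 x 10^-8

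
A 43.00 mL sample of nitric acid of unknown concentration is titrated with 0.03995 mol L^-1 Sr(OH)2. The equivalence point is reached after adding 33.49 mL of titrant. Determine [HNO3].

n(Sr(OH)2) delivered = 0.03995 x 0.03349 = 0.001338 mol.
The reaction is 2 HNO3 + 1 Sr(OH)2, so n(HNO3) = 0.001338 x 2/1 = 0.002676 mol.
[HNO3] = 0.002676 mol / 0.04300 L = 0.0622 M.

0.0622 M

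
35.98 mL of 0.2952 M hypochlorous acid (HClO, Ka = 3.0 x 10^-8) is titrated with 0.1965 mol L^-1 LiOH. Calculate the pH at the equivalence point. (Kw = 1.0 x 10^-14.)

10.30

n(HClO) = 0.2952 x 0.03598 = 0.01062 mol; V(LiOH) at equivalence = 0.01062/0.1965 = 0.05405 L.
At equivalence all the acid is converted to ClO-; total volume = 0.03598 + 0.05405 = 0.09003 L, so [ClO-] = 0.01062/0.09003 = 0.1180 M.
Kb = Kw/Ka = 1.0e-14 / 3.0 x 10^-8 = 3.33e-7.
[OH^-] = sqrt(Kb x [ClO-]) = sqrt(3.33e-7 x 0.1180) = 0.000198 M.
pOH = 3.70, so pH = 14.00 - 3.70 = 10.30.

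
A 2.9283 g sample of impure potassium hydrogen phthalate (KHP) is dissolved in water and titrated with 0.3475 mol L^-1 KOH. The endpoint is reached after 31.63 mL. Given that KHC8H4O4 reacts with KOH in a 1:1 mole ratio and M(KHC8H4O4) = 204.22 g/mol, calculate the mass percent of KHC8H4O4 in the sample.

76.7%

n(KOH) = 0.3475 x 0.03163 = 0.01099 mol.
n(KHC8H4O4) = 0.01099 / 1 = 0.01099 mol.
mass of KHC8H4O4 = 0.01099 x 204.22 = 2.245 g.
% purity = 2.245 / 2.9283 x 100 = 76.7%.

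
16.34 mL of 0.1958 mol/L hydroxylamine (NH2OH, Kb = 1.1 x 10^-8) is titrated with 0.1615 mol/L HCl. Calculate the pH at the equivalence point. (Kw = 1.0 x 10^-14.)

n(NH2OH) = 0.1958 x 0.01634 = 0.003199 mol; V(HCl) at equivalence = 0.003199/0.1615 = 0.01981 L.
At equivalence the base is fully converted to NH3OH+; total volume = 0.03615 L, so [NH3OH+] = 0.003199/0.03615 = 0.08850 M.
Ka(NH3OH+) = Kw/Kb = 1.0e-14 / 1.1 x 10^-8 = 9.09e-7.
[H^+] = sqrt(Ka x [NH3OH+]) = sqrt(9.09e-7 x 0.08850) = 0.000284 M.
pH = -log(0.000284) = 3.55.

3.55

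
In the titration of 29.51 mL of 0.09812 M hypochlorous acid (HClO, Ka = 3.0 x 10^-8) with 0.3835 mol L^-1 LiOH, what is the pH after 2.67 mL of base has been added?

Initial n(HClO) = 0.09812 x 0.02951 = 0.002896 mol.
n(LiOH) added = 0.3835 x 0.002670 = 0.001024 mol, converting that many moles of HClO to ClO-.
Remaining n(HClO) = 0.001872 mol; n(ClO-) = 0.001024 mol.
By Henderson-Hasselbalch, pH = pKa + log([A^-]/[HA]) = 7.52 + log(0.001024/0.001872) = 7.52 + (-0.26) = 7.26.

7.26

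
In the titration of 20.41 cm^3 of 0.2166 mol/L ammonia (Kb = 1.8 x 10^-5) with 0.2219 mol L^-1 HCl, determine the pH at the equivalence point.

5.11

n(NH3) = 0.2166 x 0.02041 = 0.004421 mol; V(HCl) at equivalence = 0.004421/0.2219 = 0.01992 L.
At equivalence the base is fully converted to NH4+; total volume = 0.04033 L, so [NH4+] = 0.004421/0.04033 = 0.1096 M.
Ka(NH4+) = Kw/Kb = 1.0e-14 / 1.8 x 10^-5 = 5.56e-10.
[H^+] = sqrt(Ka x [NH4+]) = sqrt(5.56e-10 x 0.1096) = 7.80e-6 M.
pH = -log(7.80e-6) = 5.11.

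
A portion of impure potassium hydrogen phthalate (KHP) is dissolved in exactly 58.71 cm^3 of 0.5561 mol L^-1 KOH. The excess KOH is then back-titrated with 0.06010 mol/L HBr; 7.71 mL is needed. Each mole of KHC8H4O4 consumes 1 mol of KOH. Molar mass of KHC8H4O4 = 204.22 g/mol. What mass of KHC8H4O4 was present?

Total n(KOH) added = 0.5561 x 0.05871 = 0.03265 mol.
n(HBr) used = 0.06010 x 0.007710 = 0.0004634 mol, which equals the excess n(KOH).
So n(KOH) consumed by the sample = 0.03265 - 0.0004634 = 0.03219 mol.
n(KHC8H4O4) = 0.03219 / 1 = 0.03219 mol.
mass = 0.03219 mol x 204.22 g/mol = 6.57 g.

6.57 g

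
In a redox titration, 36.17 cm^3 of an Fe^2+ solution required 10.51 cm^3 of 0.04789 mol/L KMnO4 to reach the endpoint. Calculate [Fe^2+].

n(KMnO4) = 0.04789 x 0.01051 = 0.0005033 mol.
From the balanced equation, 1 mol KMnO4 reacts with 5 mol Fe^2+, so n(Fe^2+) = 0.0005033 x 5/1 = 0.002517 mol.
[Fe^2+] = 0.002517 / 0.03617 L = 0.0696 M.

0.0696 M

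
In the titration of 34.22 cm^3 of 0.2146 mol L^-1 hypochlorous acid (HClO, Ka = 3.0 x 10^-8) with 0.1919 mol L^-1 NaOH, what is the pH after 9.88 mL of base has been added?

Initial n(HClO) = 0.2146 x 0.03422 = 0.007344 mol.
n(NaOH) added = 0.1919 x 0.009880 = 0.001896 mol, converting that many moles of HClO to ClO-.
Remaining n(HClO) = 0.005448 mol; n(ClO-) = 0.001896 mol.
By Henderson-Hasselbalch, pH = pKa + log([A^-]/[HA]) = 7.52 + log(0.001896/0.005448) = 7.52 + (-0.46) = 7.06.

7.06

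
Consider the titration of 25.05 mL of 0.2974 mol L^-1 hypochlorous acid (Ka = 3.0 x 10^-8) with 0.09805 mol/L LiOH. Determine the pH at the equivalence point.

10.20

n(HClO) = 0.2974 x 0.02505 = 0.007450 mol; V(LiOH) at equivalence = 0.007450/0.09805 = 0.07598 L.
At equivalence all the acid is converted to ClO-; total volume = 0.02505 + 0.07598 = 0.1010 L, so [ClO-] = 0.007450/0.1010 = 0.07374 M.
Kb = Kw/Ka = 1.0e-14 / 3.0 x 10^-8 = 3.33e-7.
[OH^-] = sqrt(Kb x [ClO-]) = sqrt(3.33e-7 x 0.07374) = 0.000157 M.
pOH = 3.80, so pH = 14.00 - 3.80 = 10.20.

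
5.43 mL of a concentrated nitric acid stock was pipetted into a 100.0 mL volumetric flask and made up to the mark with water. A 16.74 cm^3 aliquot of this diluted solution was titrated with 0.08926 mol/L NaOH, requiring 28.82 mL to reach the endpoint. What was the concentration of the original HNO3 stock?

2.83 M

n(NaOH) = 0.08926 x 0.02882 = 0.002572 mol.
n(HNO3) in the aliquot = 0.002572 mol.
[diluted HNO3] = 0.002572 / 0.01674 = 0.1537 M.
Dilution factor = 100.0/5.430 = 18.42, so [stock] = 0.1537 x 18.42 = 2.83 M.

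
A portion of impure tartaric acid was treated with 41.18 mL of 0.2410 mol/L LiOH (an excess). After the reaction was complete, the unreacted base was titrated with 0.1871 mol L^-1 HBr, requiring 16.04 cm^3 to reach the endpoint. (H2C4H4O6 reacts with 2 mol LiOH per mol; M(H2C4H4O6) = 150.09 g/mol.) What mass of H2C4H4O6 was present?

0.520 g

Total n(LiOH) added = 0.2410 x 0.04118 = 0.009924 mol.
n(HBr) used = 0.1871 x 0.01604 = 0.003001 mol, which equals the excess n(LiOH).
So n(LiOH) consumed by the sample = 0.009924 - 0.003001 = 0.006923 mol.
n(H2C4H4O6) = 0.006923 / 2 = 0.003462 mol.
mass = 0.003462 mol x 150.09 g/mol = 0.520 g.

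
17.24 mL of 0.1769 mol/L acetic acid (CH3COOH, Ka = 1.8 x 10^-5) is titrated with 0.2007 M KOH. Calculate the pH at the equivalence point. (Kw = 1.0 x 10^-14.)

n(CH3COOH) = 0.1769 x 0.01724 = 0.003050 mol; V(KOH) at equivalence = 0.003050/0.2007 = 0.01520 L.
At equivalence all the acid is converted to CH3COO-; total volume = 0.01724 + 0.01520 = 0.03244 L, so [CH3COO-] = 0.003050/0.03244 = 0.09402 M.
Kb = Kw/Ka = 1.0e-14 / 1.8 x 10^-5 = 5.56e-10.
[OH^-] = sqrt(Kb x [CH3COO-]) = sqrt(5.56e-10 x 0.09402) = 7.23e-6 M.
pOH = 5.14, so pH = 14.00 - 5.14 = 8.86.

8.86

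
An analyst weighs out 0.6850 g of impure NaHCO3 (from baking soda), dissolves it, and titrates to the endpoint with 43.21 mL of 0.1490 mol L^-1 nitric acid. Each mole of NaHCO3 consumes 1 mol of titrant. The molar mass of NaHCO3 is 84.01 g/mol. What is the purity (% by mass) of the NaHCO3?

79.0%

n(HNO3) = 0.1490 x 0.04321 = 0.006438 mol.
n(NaHCO3) = 0.006438 / 1 = 0.006438 mol.
mass of NaHCO3 = 0.006438 x 84.01 = 0.5409 g.
% purity = 0.5409 / 0.6850 x 100 = 79.0%.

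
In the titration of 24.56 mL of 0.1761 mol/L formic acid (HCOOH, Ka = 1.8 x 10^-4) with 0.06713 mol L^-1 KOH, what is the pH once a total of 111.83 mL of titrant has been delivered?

12.37

n(acid) = 0.1761 x 0.02456 = 0.004325 mol; n(KOH) added = 0.06713 x 0.1118 = 0.007507 mol.
Base is in excess by 0.007507 - 0.004325 = 0.003182 mol in a total volume of 0.1364 L.
[OH^-] = 0.003182/0.1364 = 0.02333 M, so pOH = 1.63 and pH = 14.00 - 1.63 = 12.37.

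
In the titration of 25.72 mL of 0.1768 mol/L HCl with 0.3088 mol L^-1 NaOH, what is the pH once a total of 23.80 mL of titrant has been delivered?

n(acid) = 0.1768 x 0.02572 = 0.004547 mol; n(NaOH) added = 0.3088 x 0.02380 = 0.007349 mol.
Base is in excess by 0.007349 - 0.004547 = 0.002802 mol in a total volume of 0.04952 L.
[OH^-] = 0.002802/0.04952 = 0.05659 M, so pOH = 1.25 and pH = 14.00 - 1.25 = 12.75.

12.75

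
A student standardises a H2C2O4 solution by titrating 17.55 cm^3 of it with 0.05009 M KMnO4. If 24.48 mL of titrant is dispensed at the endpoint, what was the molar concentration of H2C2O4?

n(KMnO4) = 0.05009 x 0.02448 = 0.001226 mol.
From the balanced equation, 2 mol KMnO4 reacts with 5 mol H2C2O4, so n(H2C2O4) = 0.001226 x 5/2 = 0.003066 mol.
[H2C2O4] = 0.003066 / 0.01755 L = 0.175 M.

0.175 M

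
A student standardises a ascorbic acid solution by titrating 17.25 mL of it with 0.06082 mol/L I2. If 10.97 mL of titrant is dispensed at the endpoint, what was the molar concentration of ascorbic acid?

0.0387 M

n(I2) = 0.06082 x 0.01097 = 0.0006672 mol.
From the balanced equation, 1 mol I2 reacts with 1 mol ascorbic acid, so n(ascorbic acid) = 0.0006672 x 1/1 = 0.0006672 mol.
[ascorbic acid] = 0.0006672 / 0.01725 L = 0.0387 M.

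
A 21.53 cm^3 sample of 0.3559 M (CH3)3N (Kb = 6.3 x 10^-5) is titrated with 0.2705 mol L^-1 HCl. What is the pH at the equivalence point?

n((CH3)3N) = 0.3559 x 0.02153 = 0.007663 mol; V(HCl) at equivalence = 0.007663/0.2705 = 0.02833 L.
At equivalence the base is fully converted to (CH3)3NH+; total volume = 0.04986 L, so [(CH3)3NH+] = 0.007663/0.04986 = 0.1537 M.
Ka((CH3)3NH+) = Kw/Kb = 1.0e-14 / 6.3 x 10^-5 = 1.59e-10.
[H^+] = sqrt(Ka x [(CH3)3NH+]) = sqrt(1.59e-10 x 0.1537) = 4.94e-6 M.
pH = -log(4.94e-6) = 5.31.

5.31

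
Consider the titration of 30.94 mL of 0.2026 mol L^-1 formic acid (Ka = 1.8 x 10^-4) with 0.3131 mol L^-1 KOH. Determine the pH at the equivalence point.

8.42

n(HCOOH) = 0.2026 x 0.03094 = 0.006268 mol; V(KOH) at equivalence = 0.006268/0.3131 = 0.02002 L.
At equivalence all the acid is converted to HCOO-; total volume = 0.03094 + 0.02002 = 0.05096 L, so [HCOO-] = 0.006268/0.05096 = 0.1230 M.
Kb = Kw/Ka = 1.0e-14 / 1.8 x 10^-4 = 5.56e-11.
[OH^-] = sqrt(Kb x [HCOO-]) = sqrt(5.56e-11 x 0.1230) = 2.61e-6 M.
pOH = 5.58, so pH = 14.00 - 5.58 = 8.42.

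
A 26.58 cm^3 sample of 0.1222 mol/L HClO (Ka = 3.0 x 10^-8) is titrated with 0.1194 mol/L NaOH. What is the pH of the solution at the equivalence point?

10.15

n(HClO) = 0.1222 x 0.02658 = 0.003248 mol; V(NaOH) at equivalence = 0.003248/0.1194 = 0.02720 L.
At equivalence all the acid is converted to ClO-; total volume = 0.02658 + 0.02720 = 0.05378 L, so [ClO-] = 0.003248/0.05378 = 0.06039 M.
Kb = Kw/Ka = 1.0e-14 / 3.0 x 10^-8 = 3.33e-7.
[OH^-] = sqrt(Kb x [ClO-]) = sqrt(3.33e-7 x 0.06039) = 0.000142 M.
pOH = 3.85, so pH = 14.00 - 3.85 = 10.15.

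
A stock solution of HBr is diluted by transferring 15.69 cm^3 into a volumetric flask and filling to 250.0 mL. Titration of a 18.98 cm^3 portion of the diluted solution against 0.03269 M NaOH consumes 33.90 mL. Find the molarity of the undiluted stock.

0.930 M

n(NaOH) = 0.03269 x 0.03390 = 0.001108 mol.
n(HBr) in the aliquot = 0.001108 mol.
[diluted HBr] = 0.001108 / 0.01898 = 0.05839 M.
Dilution factor = 250.0/15.69 = 15.93, so [stock] = 0.05839 x 15.93 = 0.930 M.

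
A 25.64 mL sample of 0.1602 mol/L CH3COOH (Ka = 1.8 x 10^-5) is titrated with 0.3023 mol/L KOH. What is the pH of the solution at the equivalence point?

n(CH3COOH) = 0.1602 x 0.02564 = 0.004108 mol; V(KOH) at equivalence = 0.004108/0.3023 = 0.01359 L.
At equivalence all the acid is converted to CH3COO-; total volume = 0.02564 + 0.01359 = 0.03923 L, so [CH3COO-] = 0.004108/0.03923 = 0.1047 M.
Kb = Kw/Ka = 1.0e-14 / 1.8 x 10^-5 = 5.56e-10.
[OH^-] = sqrt(Kb x [CH3COO-]) = sqrt(5.56e-10 x 0.1047) = 7.63e-6 M.
pOH = 5.12, so pH = 14.00 - 5.12 = 8.88.

8.88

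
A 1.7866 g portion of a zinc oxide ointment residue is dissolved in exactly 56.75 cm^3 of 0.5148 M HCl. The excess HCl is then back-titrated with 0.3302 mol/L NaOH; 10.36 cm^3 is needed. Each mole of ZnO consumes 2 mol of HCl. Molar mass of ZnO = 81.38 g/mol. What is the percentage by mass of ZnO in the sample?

Total n(HCl) added = 0.5148 x 0.05675 = 0.02921 mol.
n(NaOH) used = 0.3302 x 0.01036 = 0.003421 mol, which equals the excess n(HCl).
So n(HCl) consumed by the sample = 0.02921 - 0.003421 = 0.02579 mol.
n(ZnO) = 0.02579 / 2 = 0.01290 mol.
mass ZnO = 0.01290 x 81.38 = 1.050 g, so %ZnO = 1.050/1.7866 x 100 = 58.7%.

58.7%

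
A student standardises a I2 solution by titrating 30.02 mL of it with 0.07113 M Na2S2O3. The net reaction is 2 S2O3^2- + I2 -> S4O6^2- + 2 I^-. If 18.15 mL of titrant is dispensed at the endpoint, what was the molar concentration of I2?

n(Na2S2O3) = 0.07113 x 0.01815 = 0.001291 mol.
From the balanced equation, 2 mol Na2S2O3 reacts with 1 mol I2, so n(I2) = 0.001291 x 1/2 = 0.0006455 mol.
[I2] = 0.0006455 / 0.03002 L = 0.0215 M.

0.0215 M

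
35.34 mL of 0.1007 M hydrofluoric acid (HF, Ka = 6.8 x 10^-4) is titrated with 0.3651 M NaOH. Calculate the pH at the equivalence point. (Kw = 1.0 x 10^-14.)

8.03

n(HF) = 0.1007 x 0.03534 = 0.003559 mol; V(NaOH) at equivalence = 0.003559/0.3651 = 0.009747 L.
At equivalence all the acid is converted to F-; total volume = 0.03534 + 0.009747 = 0.04509 L, so [F-] = 0.003559/0.04509 = 0.07893 M.
Kb = Kw/Ka = 1.0e-14 / 6.8 x 10^-4 = 1.47e-11.
[OH^-] = sqrt(Kb x [F-]) = sqrt(1.47e-11 x 0.07893) = 1.08e-6 M.
pOH = 5.97, so pH = 14.00 - 5.97 = 8.03.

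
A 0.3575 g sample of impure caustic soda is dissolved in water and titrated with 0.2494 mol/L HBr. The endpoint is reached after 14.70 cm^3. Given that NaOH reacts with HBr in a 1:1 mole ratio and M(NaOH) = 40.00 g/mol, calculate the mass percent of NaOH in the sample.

41.0%

n(HBr) = 0.2494 x 0.01470 = 0.003666 mol.
n(NaOH) = 0.003666 / 1 = 0.003666 mol.
mass of NaOH = 0.003666 x 40.00 = 0.1466 g.
% purity = 0.1466 / 0.3575 x 100 = 41.0%.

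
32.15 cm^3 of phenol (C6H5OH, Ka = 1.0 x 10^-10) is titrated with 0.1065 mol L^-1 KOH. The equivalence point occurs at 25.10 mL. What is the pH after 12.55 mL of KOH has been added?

10.00

12.55 mL is exactly half the equivalence volume (25.10/2), i.e. the half-equivalence point.
There, n(HA) = n(A^-), so pH = pKa = -log(1.0 x 10^-10) = 10.00.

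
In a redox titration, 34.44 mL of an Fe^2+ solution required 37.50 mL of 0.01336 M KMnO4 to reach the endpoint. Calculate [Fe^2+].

0.0727 M

n(KMnO4) = 0.01336 x 0.03750 = 0.0005010 mol.
From the balanced equation, 1 mol KMnO4 reacts with 5 mol Fe^2+, so n(Fe^2+) = 0.0005010 x 5/1 = 0.002505 mol.
[Fe^2+] = 0.002505 / 0.03444 L = 0.0727 M.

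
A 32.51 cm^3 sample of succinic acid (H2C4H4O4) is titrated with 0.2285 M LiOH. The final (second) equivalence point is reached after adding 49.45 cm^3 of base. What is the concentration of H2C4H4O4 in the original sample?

n(LiOH) = 0.2285 x 0.04945 = 0.01130 mol.
At the final (second) equivalence point, 2 mol OH^- react per mol H2C4H4O4, so n(H2C4H4O4) = 0.01130 / 2 = 0.005650 mol.
[H2C4H4O4] = 0.005650 / 0.03251 L = 0.174 M.

0.174 M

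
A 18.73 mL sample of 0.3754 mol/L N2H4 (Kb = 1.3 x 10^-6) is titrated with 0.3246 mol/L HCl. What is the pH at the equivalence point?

n(N2H4) = 0.3754 x 0.01873 = 0.007031 mol; V(HCl) at equivalence = 0.007031/0.3246 = 0.02166 L.
At equivalence the base is fully converted to N2H5+; total volume = 0.04039 L, so [N2H5+] = 0.007031/0.04039 = 0.1741 M.
Ka(N2H5+) = Kw/Kb = 1.0e-14 / 1.3 x 10^-6 = 7.69e-9.
[H^+] = sqrt(Ka x [N2H5+]) = sqrt(7.69e-9 x 0.1741) = 3.66e-5 M.
pH = -log(3.66e-5) = 4.44.

4.44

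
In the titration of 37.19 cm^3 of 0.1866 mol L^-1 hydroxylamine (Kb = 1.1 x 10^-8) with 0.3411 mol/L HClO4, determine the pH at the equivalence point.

3.48

n(NH2OH) = 0.1866 x 0.03719 = 0.006940 mol; V(HClO4) at equivalence = 0.006940/0.3411 = 0.02034 L.
At equivalence the base is fully converted to NH3OH+; total volume = 0.05753 L, so [NH3OH+] = 0.006940/0.05753 = 0.1206 M.
Ka(NH3OH+) = Kw/Kb = 1.0e-14 / 1.1 x 10^-8 = 9.09e-7.
[H^+] = sqrt(Ka x [NH3OH+]) = sqrt(9.09e-7 x 0.1206) = 0.000331 M.
pH = -log(0.000331) = 3.48.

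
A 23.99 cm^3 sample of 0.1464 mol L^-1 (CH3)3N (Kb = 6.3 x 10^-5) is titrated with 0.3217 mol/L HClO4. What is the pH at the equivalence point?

5.40

n((CH3)3N) = 0.1464 x 0.02399 = 0.003512 mol; V(HClO4) at equivalence = 0.003512/0.3217 = 0.01092 L.
At equivalence the base is fully converted to (CH3)3NH+; total volume = 0.03491 L, so [(CH3)3NH+] = 0.003512/0.03491 = 0.1006 M.
Ka((CH3)3NH+) = Kw/Kb = 1.0e-14 / 6.3 x 10^-5 = 1.59e-10.
[H^+] = sqrt(Ka x [(CH3)3NH+]) = sqrt(1.59e-10 x 0.1006) = 4.00e-6 M.
pH = -log(4.00e-6) = 5.40.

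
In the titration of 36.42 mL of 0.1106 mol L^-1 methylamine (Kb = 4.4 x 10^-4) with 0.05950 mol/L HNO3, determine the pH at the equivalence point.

6.03

n(CH3NH2) = 0.1106 x 0.03642 = 0.004028 mol; V(HNO3) at equivalence = 0.004028/0.05950 = 0.06770 L.
At equivalence the base is fully converted to CH3NH3+; total volume = 0.1041 L, so [CH3NH3+] = 0.004028/0.1041 = 0.03869 M.
Ka(CH3NH3+) = Kw/Kb = 1.0e-14 / 4.4 x 10^-4 = 2.27e-11.
[H^+] = sqrt(Ka x [CH3NH3+]) = sqrt(2.27e-11 x 0.03869) = 9.38e-7 M.
pH = -log(9.38e-7) = 6.03.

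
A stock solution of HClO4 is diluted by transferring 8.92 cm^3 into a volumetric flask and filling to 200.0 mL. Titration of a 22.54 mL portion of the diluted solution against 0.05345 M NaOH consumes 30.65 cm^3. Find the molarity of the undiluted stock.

n(NaOH) = 0.05345 x 0.03065 = 0.001638 mol.
n(HClO4) in the aliquot = 0.001638 mol.
[diluted HClO4] = 0.001638 / 0.02254 = 0.07268 M.
Dilution factor = 200.0/8.920 = 22.42, so [stock] = 0.07268 x 22.42 = 1.63 M.

1.63 M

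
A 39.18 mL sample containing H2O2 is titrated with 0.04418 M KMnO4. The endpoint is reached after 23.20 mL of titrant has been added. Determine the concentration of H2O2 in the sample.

n(KMnO4) = 0.04418 x 0.02320 = 0.001025 mol.
From the balanced equation, 2 mol KMnO4 reacts with 5 mol H2O2, so n(H2O2) = 0.001025 x 5/2 = 0.002562 mol.
[H2O2] = 0.002562 / 0.03918 L = 0.0654 M.

0.0654 M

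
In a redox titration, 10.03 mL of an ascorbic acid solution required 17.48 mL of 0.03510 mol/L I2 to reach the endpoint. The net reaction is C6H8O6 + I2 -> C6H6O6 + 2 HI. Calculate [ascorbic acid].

n(I2) = 0.03510 x 0.01748 = 0.0006135 mol.
From the balanced equation, 1 mol I2 reacts with 1 mol ascorbic acid, so n(ascorbic acid) = 0.0006135 x 1/1 = 0.0006135 mol.
[ascorbic acid] = 0.0006135 / 0.01003 L = 0.0612 M.

0.0612 M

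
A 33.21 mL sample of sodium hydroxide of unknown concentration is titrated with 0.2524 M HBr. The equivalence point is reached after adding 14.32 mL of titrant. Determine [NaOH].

n(HBr) delivered = 0.2524 x 0.01432 = 0.003614 mol.
For a 1:1 reaction, n(NaOH) = 0.003614 mol.
[NaOH] = 0.003614 mol / 0.03321 L = 0.109 M.

0.109 M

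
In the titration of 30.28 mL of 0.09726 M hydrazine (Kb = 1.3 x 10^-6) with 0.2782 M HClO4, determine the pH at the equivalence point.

n(N2H4) = 0.09726 x 0.03028 = 0.002945 mol; V(HClO4) at equivalence = 0.002945/0.2782 = 0.01059 L.
At equivalence the base is fully converted to N2H5+; total volume = 0.04087 L, so [N2H5+] = 0.002945/0.04087 = 0.07207 M.
Ka(N2H5+) = Kw/Kb = 1.0e-14 / 1.3 x 10^-6 = 7.69e-9.
[H^+] = sqrt(Ka x [N2H5+]) = sqrt(7.69e-9 x 0.07207) = 2.35e-5 M.
pH = -log(2.35e-5) = 4.63.

4.63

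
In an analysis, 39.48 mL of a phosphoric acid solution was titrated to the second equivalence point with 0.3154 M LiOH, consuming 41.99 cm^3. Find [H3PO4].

0.168 M

n(LiOH) = 0.3154 x 0.04199 = 0.01324 mol.
At the second equivalence point, 2 mol OH^- react per mol H3PO4, so n(H3PO4) = 0.01324 / 2 = 0.006622 mol.
[H3PO4] = 0.006622 / 0.03948 L = 0.168 M.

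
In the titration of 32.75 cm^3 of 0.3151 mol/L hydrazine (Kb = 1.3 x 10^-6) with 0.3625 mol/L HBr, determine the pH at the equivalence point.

4.44

n(N2H4) = 0.3151 x 0.03275 = 0.01032 mol; V(HBr) at equivalence = 0.01032/0.3625 = 0.02847 L.
At equivalence the base is fully converted to N2H5+; total volume = 0.06122 L, so [N2H5+] = 0.01032/0.06122 = 0.1686 M.
Ka(N2H5+) = Kw/Kb = 1.0e-14 / 1.3 x 10^-6 = 7.69e-9.
[H^+] = sqrt(Ka x [N2H5+]) = sqrt(7.69e-9 x 0.1686) = 3.60e-5 M.
pH = -log(3.60e-5) = 4.44.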